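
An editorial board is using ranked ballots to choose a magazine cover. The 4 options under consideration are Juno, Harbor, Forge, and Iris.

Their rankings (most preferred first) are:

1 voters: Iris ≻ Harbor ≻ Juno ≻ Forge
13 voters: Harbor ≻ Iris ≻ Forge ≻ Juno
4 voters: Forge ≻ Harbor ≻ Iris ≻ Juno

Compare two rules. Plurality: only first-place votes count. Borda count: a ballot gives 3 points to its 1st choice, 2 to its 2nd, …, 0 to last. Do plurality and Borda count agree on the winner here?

Yes

Plurality first-place counts: Juno 0, Harbor 13, Forge 4, Iris 1 → Harbor.
Borda totals: Juno 1, Harbor 49, Forge 25, Iris 33 → Harbor.
The two rules agree on Harbor.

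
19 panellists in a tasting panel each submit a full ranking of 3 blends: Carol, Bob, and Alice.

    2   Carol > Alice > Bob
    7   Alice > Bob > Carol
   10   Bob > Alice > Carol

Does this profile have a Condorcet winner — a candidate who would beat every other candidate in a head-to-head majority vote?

Head-to-head results (19 voters total):
Carol vs Bob: Bob wins 17–2.
Carol vs Alice: Alice wins 17–2.
Bob vs Alice: Bob wins 10–9.
Bob beats each rival — Carol (17–2), Alice (10–9) — so Bob is the Condorcet winner.

Yes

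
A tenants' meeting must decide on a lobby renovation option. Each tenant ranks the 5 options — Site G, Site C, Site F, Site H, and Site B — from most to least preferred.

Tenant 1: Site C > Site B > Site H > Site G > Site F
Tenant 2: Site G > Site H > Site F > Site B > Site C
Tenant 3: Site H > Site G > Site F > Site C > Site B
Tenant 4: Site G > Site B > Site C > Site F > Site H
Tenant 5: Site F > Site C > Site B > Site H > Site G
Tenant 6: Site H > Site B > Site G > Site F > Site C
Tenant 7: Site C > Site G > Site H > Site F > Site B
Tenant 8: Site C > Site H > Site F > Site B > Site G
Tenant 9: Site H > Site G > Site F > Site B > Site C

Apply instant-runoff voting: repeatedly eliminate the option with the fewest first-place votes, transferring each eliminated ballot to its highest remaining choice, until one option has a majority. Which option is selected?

Site C

Round 1: Site C 3, Site H 3, Site G 2, Site F 1, Site B 0. Site B has the fewest and is eliminated.
Round 2: Site C 3, Site H 3, Site G 2, Site F 1. Site F has the fewest and is eliminated.
Round 3: Site C 4, Site H 3, Site G 2. Site G has the fewest and is eliminated.
Round 4: Site C 5, Site H 4. Site C has a majority.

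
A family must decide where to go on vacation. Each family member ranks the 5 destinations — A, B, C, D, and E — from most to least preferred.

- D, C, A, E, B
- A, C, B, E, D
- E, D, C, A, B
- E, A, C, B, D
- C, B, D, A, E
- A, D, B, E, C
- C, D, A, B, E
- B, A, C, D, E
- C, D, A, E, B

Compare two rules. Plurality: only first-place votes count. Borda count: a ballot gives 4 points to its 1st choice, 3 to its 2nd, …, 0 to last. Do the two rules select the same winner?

Yes

Plurality first-place counts: A 2, B 1, C 3, D 1, E 2 → C.
Borda totals: A 22, B 13, C 24, D 19, E 12 → C.
The two rules agree on C.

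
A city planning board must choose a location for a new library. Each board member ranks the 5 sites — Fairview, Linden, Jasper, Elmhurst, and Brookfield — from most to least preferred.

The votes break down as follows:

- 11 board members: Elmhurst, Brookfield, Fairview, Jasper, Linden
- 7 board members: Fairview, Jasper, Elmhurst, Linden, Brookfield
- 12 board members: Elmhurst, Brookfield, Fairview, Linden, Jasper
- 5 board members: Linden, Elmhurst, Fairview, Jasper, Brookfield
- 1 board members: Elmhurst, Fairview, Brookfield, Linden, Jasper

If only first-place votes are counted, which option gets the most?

Elmhurst

First-place vote totals:
  Fairview: 7
  Linden: 5
  Jasper: 0
  Elmhurst: 24
  Brookfield: 0
Elmhurst has the most first-place votes.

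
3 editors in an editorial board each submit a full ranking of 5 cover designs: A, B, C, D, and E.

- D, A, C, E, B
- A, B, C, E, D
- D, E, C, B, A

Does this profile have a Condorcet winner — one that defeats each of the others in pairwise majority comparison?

Yes

Head-to-head results (3 voters total):
A vs B: A wins 2–1.
A vs C: A wins 2–1.
A vs D: D wins 2–1.
A vs E: A wins 2–1.
B vs C: C wins 2–1.
B vs D: D wins 2–1.
B vs E: E wins 2–1.
C vs D: D wins 2–1.
C vs E: C wins 2–1.
D vs E: D wins 2–1.
D beats each rival — A (2–1), B (2–1), C (2–1), E (2–1) — so D is the Condorcet winner.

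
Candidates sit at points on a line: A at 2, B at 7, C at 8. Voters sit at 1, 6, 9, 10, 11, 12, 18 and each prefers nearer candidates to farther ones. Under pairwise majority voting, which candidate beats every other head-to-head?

C

With single-peaked preferences on a line, the Condorcet winner is the candidate closest to the median voter.
The median voter (position 10) is closest to C at 8.
Check: C vs A — voters closer to C: 6 of 7.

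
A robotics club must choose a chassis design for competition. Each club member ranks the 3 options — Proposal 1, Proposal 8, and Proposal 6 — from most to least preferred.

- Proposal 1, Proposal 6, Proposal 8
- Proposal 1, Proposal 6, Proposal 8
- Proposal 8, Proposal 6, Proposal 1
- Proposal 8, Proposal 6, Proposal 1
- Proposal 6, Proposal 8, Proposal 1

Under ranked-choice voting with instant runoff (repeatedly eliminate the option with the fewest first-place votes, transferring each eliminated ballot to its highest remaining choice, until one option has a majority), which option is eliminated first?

Round 1: Proposal 1 2, Proposal 8 2, Proposal 6 1. Proposal 6 has the fewest and is eliminated.
Round 2: Proposal 8 3, Proposal 1 2. Proposal 8 has a majority.

Proposal 6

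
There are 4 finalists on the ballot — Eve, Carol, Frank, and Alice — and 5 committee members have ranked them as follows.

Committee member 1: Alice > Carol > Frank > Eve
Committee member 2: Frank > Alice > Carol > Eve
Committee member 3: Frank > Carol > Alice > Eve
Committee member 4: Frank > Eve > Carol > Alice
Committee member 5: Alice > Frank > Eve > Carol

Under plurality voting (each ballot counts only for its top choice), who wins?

Frank

First-place vote totals:
  Eve: 0
  Carol: 0
  Frank: 3
  Alice: 2
Frank has the most first-place votes.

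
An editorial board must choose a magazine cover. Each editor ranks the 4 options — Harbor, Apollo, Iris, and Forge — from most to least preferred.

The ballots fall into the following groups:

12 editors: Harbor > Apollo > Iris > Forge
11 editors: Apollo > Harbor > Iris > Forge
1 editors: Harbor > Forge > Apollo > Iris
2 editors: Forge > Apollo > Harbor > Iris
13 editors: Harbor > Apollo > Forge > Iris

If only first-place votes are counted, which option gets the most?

First-place vote totals:
  Harbor: 26
  Apollo: 11
  Iris: 0
  Forge: 2
Harbor has the most first-place votes.

Harbor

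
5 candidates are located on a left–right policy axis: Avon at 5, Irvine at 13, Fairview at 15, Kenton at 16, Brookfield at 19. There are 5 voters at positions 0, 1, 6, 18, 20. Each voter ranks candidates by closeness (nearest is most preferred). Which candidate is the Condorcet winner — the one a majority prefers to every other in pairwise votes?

With single-peaked preferences on a line, the Condorcet winner is the candidate closest to the median voter.
The median voter (position 6) is closest to Avon at 5.
Check: Avon vs Kenton — voters closer to Avon: 3 of 5.

Avon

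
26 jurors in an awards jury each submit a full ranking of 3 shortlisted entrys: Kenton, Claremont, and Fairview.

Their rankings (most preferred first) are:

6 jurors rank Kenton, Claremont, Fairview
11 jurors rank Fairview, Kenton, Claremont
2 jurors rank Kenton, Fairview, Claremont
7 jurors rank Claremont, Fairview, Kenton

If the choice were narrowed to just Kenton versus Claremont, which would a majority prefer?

Ballots ranking Kenton above Claremont: 6+11+2 = 19.
Ballots ranking Claremont above Kenton: 7.
Kenton wins the head-to-head, 19–7.

Kenton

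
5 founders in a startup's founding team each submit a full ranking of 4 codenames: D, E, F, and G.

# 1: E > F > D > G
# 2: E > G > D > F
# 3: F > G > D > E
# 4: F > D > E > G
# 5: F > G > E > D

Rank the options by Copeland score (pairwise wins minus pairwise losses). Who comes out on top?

Pairwise results:
  D vs E: E wins 3–2.
  D vs F: F wins 4–1.
  D vs G: G wins 3–2.
  E vs F: F wins 3–2.
  E vs G: E wins 3–2.
  F vs G: F wins 4–1.
Copeland scores (wins − losses):
  D: 0 − 3 = -3
  E: 2 − 1 = 1
  F: 3 − 0 = 3
  G: 1 − 2 = -1
F has the best Copeland score.

F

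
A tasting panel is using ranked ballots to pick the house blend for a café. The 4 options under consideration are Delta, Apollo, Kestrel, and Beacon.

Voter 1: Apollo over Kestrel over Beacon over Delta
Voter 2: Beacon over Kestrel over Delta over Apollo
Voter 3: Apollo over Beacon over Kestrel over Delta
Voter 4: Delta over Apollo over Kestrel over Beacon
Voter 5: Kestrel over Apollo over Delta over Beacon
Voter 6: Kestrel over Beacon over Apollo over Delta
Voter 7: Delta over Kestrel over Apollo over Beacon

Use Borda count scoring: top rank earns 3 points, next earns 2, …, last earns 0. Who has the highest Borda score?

Kestrel

Borda scores:
  Delta: 0 + 1 + 0 + 3 + 1 + 0 + 3 = 8
  Apollo: 3 + 0 + 3 + 2 + 2 + 1 + 1 = 12
  Kestrel: 2 + 2 + 1 + 1 + 3 + 3 + 2 = 14
  Beacon: 1 + 3 + 2 + 0 + 0 + 2 + 0 = 8
Kestrel has the highest total.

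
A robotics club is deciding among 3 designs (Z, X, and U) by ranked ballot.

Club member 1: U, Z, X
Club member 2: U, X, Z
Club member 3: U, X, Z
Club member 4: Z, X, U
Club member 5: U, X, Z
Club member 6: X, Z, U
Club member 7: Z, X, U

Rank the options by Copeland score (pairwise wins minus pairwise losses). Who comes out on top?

Pairwise results:
  Z vs X: X wins 4–3.
  Z vs U: U wins 4–3.
  X vs U: U wins 4–3.
Copeland scores (wins − losses):
  Z: 0 − 2 = -2
  X: 1 − 1 = 0
  U: 2 − 0 = 2
U has the best Copeland score.

U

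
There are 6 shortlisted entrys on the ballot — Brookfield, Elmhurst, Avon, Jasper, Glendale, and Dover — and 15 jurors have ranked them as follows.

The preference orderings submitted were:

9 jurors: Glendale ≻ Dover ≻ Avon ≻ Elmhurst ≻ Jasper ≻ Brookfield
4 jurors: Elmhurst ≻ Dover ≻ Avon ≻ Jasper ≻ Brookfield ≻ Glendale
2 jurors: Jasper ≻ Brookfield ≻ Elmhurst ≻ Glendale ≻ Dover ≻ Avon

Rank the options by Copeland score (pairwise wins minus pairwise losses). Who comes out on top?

Glendale

Pairwise results:
  Brookfield vs Elmhurst: Elmhurst wins 13–2.
  Brookfield vs Avon: Avon wins 13–2.
  Brookfield vs Jasper: Jasper wins 15–0.
  Brookfield vs Glendale: Glendale wins 9–6.
  Brookfield vs Dover: Dover wins 13–2.
  Elmhurst vs Avon: Avon wins 9–6.
  Elmhurst vs Jasper: Elmhurst wins 13–2.
  Elmhurst vs Glendale: Glendale wins 9–6.
  Elmhurst vs Dover: Dover wins 9–6.
  Avon vs Jasper: Avon wins 13–2.
  Avon vs Glendale: Glendale wins 11–4.
  Avon vs Dover: Dover wins 15–0.
  Jasper vs Glendale: Glendale wins 9–6.
  Jasper vs Dover: Dover wins 13–2.
  Glendale vs Dover: Glendale wins 11–4.
Copeland scores (wins − losses):
  Brookfield: 0 − 5 = -5
  Elmhurst: 2 − 3 = -1
  Avon: 3 − 2 = 1
  Jasper: 1 − 4 = -3
  Glendale: 5 − 0 = 5
  Dover: 4 − 1 = 3
Glendale has the best Copeland score.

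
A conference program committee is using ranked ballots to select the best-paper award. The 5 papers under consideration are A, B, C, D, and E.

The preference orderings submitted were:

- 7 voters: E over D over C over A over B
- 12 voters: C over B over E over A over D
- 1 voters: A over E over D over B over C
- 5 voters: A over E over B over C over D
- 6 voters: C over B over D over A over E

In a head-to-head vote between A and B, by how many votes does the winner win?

5

Ballots ranking A above B: 7+1+5 = 13.
Ballots ranking B above A: 12+6 = 18.
B wins 18–13, a margin of 5.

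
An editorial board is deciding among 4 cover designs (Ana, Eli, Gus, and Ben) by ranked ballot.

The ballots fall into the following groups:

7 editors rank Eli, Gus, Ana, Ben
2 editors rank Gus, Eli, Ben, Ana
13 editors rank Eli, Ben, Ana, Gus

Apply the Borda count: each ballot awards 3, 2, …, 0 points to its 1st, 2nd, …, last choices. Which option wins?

Borda scores:
  Ana: 7·1 + 2·0 + 13·1 = 20
  Eli: 7·3 + 2·2 + 13·3 = 64
  Gus: 7·2 + 2·3 + 13·0 = 20
  Ben: 7·0 + 2·1 + 13·2 = 28
Eli has the highest total.

Eli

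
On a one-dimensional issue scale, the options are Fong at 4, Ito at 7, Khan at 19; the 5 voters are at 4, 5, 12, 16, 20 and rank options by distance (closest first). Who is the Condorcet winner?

With single-peaked preferences on a line, the Condorcet winner is the candidate closest to the median voter.
The median voter (position 12) is closest to Ito at 7.
Check: Ito vs Fong — voters closer to Ito: 3 of 5.

Ito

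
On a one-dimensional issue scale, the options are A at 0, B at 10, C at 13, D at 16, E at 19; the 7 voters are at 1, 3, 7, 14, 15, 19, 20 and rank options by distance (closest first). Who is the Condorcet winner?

C

With single-peaked preferences on a line, the Condorcet winner is the candidate closest to the median voter.
The median voter (position 14) is closest to C at 13.
Check: C vs E — voters closer to C: 5 of 7.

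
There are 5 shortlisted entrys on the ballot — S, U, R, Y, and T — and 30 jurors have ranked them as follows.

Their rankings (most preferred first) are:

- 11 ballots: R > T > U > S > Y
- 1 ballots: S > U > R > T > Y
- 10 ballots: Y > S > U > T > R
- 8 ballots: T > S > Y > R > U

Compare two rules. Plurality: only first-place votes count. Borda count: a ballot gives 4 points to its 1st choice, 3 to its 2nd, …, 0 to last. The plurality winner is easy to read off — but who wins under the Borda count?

Plurality first-place counts: S 1, U 0, R 11, Y 10, T 8 → R.
Borda totals: S 69, U 45, R 54, Y 56, T 76 → T.

T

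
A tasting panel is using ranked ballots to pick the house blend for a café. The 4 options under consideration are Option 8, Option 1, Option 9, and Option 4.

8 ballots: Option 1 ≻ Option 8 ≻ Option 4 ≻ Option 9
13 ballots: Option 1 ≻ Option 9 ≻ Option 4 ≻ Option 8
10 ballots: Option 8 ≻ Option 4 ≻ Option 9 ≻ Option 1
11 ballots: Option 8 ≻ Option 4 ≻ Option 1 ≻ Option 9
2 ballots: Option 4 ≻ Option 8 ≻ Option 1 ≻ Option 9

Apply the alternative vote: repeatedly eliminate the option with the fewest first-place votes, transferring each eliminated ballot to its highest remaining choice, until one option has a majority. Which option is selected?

Option 8

Round 1: Option 8 21, Option 1 21, Option 4 2, Option 9 0. Option 9 has the fewest and is eliminated.
Round 2: Option 8 21, Option 1 21, Option 4 2. Option 4 has the fewest and is eliminated.
Round 3: Option 8 23, Option 1 21. Option 8 has a majority.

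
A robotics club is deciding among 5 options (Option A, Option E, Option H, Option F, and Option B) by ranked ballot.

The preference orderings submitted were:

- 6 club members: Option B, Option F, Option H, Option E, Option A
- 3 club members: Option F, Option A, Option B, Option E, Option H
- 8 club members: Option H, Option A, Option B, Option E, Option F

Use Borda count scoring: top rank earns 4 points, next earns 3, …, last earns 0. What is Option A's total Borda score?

33

Borda scores:
  Option A: 6·0 + 3·3 + 8·3 = 33
  Option E: 6·1 + 3·1 + 8·1 = 17
  Option H: 6·2 + 3·0 + 8·4 = 44
  Option F: 6·3 + 3·4 + 8·0 = 30
  Option B: 6·4 + 3·2 + 8·2 = 46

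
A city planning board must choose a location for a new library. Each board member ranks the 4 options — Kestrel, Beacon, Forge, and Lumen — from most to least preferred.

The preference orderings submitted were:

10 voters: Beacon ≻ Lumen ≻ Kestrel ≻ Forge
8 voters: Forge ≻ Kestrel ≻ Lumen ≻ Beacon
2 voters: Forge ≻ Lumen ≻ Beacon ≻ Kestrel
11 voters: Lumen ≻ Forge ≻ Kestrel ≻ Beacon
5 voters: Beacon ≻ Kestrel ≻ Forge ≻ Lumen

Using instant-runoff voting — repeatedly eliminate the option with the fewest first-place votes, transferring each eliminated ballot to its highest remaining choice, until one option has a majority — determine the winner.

Round 1: Beacon 15, Lumen 11, Forge 10, Kestrel 0. Kestrel has the fewest and is eliminated.
Round 2: Beacon 15, Lumen 11, Forge 10. Forge has the fewest and is eliminated.
Round 3: Lumen 21, Beacon 15. Lumen has a majority.

Lumen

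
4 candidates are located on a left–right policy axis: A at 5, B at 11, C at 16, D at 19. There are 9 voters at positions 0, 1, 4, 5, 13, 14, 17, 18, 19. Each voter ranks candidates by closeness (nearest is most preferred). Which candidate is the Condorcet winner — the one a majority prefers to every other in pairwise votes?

B

With single-peaked preferences on a line, the Condorcet winner is the candidate closest to the median voter.
The median voter (position 13) is closest to B at 11.
Check: B vs A — voters closer to B: 5 of 9.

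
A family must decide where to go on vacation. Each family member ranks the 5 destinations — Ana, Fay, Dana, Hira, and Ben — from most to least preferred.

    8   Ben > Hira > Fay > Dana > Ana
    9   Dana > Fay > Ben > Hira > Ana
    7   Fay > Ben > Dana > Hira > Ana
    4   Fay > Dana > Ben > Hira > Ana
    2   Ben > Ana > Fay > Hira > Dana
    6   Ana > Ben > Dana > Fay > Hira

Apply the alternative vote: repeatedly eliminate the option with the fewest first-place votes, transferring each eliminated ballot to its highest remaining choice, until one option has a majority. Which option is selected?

Fay

Round 1: Fay 11, Ben 10, Dana 9, Ana 6, Hira 0. Hira has the fewest and is eliminated.
Round 2: Fay 11, Ben 10, Dana 9, Ana 6. Ana has the fewest and is eliminated.
Round 3: Ben 16, Fay 11, Dana 9. Dana has the fewest and is eliminated.
Round 4: Fay 20, Ben 16. Fay has a majority.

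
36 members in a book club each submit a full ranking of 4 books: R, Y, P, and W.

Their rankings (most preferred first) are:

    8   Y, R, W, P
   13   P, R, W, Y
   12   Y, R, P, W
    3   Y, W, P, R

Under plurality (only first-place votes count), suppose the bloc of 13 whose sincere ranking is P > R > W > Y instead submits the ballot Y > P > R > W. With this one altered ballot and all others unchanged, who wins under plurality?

Y

First-place totals with the altered ballot: R 0, Y 36, P 0, W 0.
The winner is unchanged: still Y.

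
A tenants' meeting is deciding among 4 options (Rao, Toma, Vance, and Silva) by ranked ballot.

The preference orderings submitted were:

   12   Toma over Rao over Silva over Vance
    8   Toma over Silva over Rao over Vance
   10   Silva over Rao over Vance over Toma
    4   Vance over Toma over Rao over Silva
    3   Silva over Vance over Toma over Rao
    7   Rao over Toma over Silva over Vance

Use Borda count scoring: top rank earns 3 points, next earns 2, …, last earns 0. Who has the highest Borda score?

Borda scores:
  Rao: 12·2 + 8·1 + 10·2 + 4·1 + 3·0 + 7·3 = 77
  Toma: 12·3 + 8·3 + 10·0 + 4·2 + 3·1 + 7·2 = 85
  Vance: 12·0 + 8·0 + 10·1 + 4·3 + 3·2 + 7·0 = 28
  Silva: 12·1 + 8·2 + 10·3 + 4·0 + 3·3 + 7·1 = 74
Toma has the highest total.

Toma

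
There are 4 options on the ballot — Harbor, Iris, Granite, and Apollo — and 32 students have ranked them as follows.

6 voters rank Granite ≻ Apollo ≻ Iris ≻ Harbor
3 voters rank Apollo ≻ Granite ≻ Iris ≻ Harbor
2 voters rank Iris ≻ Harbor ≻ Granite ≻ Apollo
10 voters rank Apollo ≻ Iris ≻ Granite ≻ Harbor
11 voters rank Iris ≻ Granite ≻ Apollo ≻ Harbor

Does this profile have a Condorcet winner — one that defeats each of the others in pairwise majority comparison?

No

Head-to-head results (32 voters total):
Harbor vs Iris: Iris wins 32–0.
Harbor vs Granite: Granite wins 30–2.
Harbor vs Apollo: Apollo wins 30–2.
Iris vs Granite: Iris wins 23–9.
Iris vs Apollo: Apollo wins 19–13.
Granite vs Apollo: Granite wins 19–13.
No candidate beats all others: Iris beats Granite beats Apollo beats Iris, a majority cycle.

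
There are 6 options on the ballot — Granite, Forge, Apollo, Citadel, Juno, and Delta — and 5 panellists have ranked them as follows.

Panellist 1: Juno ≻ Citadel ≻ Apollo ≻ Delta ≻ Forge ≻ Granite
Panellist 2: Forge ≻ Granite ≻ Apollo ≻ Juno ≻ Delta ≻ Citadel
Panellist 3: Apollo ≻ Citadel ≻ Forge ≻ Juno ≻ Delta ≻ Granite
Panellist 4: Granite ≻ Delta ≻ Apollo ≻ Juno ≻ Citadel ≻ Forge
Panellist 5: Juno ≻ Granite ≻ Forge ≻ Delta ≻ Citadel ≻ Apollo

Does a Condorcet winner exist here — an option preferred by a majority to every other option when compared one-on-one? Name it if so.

There is no Condorcet winner

Head-to-head results (5 voters total):
Granite vs Forge: Forge wins 3–2.
Granite vs Apollo: Granite wins 3–2.
Granite vs Citadel: Granite wins 3–2.
Granite vs Juno: Juno wins 3–2.
Granite vs Delta: Granite wins 3–2.
Forge vs Apollo: Apollo wins 3–2.
Forge vs Citadel: Citadel wins 3–2.
Forge vs Juno: Juno wins 3–2.
Forge vs Delta: Forge wins 3–2.
Apollo vs Citadel: Apollo wins 3–2.
Apollo vs Juno: Apollo wins 3–2.
Apollo vs Delta: Apollo wins 3–2.
Citadel vs Juno: Juno wins 4–1.
Citadel vs Delta: Delta wins 3–2.
Juno vs Delta: Juno wins 4–1.
No candidate beats all others: Granite beats Apollo beats Forge beats Granite, a majority cycle.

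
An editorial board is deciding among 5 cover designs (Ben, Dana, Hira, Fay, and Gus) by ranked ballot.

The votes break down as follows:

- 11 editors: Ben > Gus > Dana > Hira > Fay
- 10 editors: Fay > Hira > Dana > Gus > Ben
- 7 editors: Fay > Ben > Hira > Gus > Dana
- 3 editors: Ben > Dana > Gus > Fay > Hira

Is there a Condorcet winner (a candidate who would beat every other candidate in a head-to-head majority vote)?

Head-to-head results (31 voters total):
Ben vs Dana: Ben wins 21–10.
Ben vs Hira: Ben wins 21–10.
Ben vs Fay: Fay wins 17–14.
Ben vs Gus: Ben wins 21–10.
Dana vs Hira: Hira wins 17–14.
Dana vs Fay: Fay wins 17–14.
Dana vs Gus: Gus wins 18–13.
Hira vs Fay: Fay wins 20–11.
Hira vs Gus: Hira wins 17–14.
Fay vs Gus: Fay wins 17–14.
Fay beats each rival — Ben (17–14), Dana (17–14), Hira (20–11), Gus (17–14) — so Fay is the Condorcet winner.

Yes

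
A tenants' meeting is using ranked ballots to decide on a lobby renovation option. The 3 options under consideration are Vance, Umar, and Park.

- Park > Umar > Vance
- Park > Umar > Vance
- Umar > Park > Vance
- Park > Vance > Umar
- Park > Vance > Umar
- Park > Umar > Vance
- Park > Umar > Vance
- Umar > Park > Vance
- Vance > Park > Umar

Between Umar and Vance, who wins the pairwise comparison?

Umar

Ballots ranking Umar above Vance: 6.
Ballots ranking Vance above Umar: 3.
Umar wins the head-to-head, 6–3.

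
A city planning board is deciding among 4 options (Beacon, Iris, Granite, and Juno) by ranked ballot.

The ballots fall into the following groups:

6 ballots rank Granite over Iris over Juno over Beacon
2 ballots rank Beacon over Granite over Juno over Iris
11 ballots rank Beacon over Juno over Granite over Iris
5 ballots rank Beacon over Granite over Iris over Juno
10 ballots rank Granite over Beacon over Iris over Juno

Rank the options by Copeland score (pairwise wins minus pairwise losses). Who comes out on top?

Pairwise results:
  Beacon vs Iris: Beacon wins 28–6.
  Beacon vs Granite: Beacon wins 18–16.
  Beacon vs Juno: Beacon wins 28–6.
  Iris vs Granite: Granite wins 34–0.
  Iris vs Juno: Iris wins 21–13.
  Granite vs Juno: Granite wins 23–11.
Copeland scores (wins − losses):
  Beacon: 3 − 0 = 3
  Iris: 1 − 2 = -1
  Granite: 2 − 1 = 1
  Juno: 0 − 3 = -3
Beacon has the best Copeland score.

Beacon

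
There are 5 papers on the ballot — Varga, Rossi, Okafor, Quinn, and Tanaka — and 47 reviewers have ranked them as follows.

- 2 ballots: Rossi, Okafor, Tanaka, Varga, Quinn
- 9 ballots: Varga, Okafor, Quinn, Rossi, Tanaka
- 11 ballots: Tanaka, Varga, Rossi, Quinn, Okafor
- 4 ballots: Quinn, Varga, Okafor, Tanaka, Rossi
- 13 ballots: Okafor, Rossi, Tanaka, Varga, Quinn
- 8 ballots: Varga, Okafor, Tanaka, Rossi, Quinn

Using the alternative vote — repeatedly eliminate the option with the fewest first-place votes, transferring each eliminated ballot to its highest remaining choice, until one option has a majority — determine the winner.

Varga

Round 1: Varga 17, Okafor 13, Tanaka 11, Quinn 4, Rossi 2. Rossi has the fewest and is eliminated.
Round 2: Varga 17, Okafor 15, Tanaka 11, Quinn 4. Quinn has the fewest and is eliminated.
Round 3: Varga 21, Okafor 15, Tanaka 11. Tanaka has the fewest and is eliminated.
Round 4: Varga 32, Okafor 15. Varga has a majority.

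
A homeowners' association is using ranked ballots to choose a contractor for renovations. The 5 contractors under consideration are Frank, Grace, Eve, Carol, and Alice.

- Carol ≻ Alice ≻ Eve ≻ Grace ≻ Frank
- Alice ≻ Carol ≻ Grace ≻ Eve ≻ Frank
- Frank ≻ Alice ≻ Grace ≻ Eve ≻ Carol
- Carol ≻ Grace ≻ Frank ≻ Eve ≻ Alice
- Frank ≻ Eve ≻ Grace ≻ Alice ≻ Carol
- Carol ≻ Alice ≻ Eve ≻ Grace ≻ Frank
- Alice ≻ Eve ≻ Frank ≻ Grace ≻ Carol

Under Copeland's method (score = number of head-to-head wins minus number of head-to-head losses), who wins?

Alice

Pairwise results:
  Frank vs Grace: Grace wins 4–3.
  Frank vs Eve: Eve wins 4–3.
  Frank vs Carol: Carol wins 4–3.
  Frank vs Alice: Alice wins 4–3.
  Grace vs Eve: Eve wins 4–3.
  Grace vs Carol: Carol wins 4–3.
  Grace vs Alice: Alice wins 5–2.
  Eve vs Carol: Carol wins 4–3.
  Eve vs Alice: Alice wins 5–2.
  Carol vs Alice: Alice wins 4–3.
Copeland scores (wins − losses):
  Frank: 0 − 4 = -4
  Grace: 1 − 3 = -2
  Eve: 2 − 2 = 0
  Carol: 3 − 1 = 2
  Alice: 4 − 0 = 4
Alice has the best Copeland score.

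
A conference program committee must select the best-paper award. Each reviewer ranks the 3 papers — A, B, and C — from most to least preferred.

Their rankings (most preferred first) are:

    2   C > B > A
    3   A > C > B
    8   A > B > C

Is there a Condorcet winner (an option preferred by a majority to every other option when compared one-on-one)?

Yes

Head-to-head results (13 voters total):
A vs B: A wins 11–2.
A vs C: A wins 11–2.
B vs C: B wins 8–5.
A beats each rival — B (11–2), C (11–2) — so A is the Condorcet winner.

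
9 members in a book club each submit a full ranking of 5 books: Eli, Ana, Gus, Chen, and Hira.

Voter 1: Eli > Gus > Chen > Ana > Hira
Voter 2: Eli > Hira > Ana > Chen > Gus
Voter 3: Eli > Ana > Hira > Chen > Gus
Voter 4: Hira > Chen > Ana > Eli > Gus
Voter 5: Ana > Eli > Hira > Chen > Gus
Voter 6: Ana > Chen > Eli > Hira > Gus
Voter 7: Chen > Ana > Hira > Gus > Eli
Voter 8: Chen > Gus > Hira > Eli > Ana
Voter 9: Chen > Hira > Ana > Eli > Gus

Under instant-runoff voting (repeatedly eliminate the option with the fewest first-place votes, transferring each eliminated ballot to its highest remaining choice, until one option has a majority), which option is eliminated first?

Gus

Round 1: Eli 3, Chen 3, Ana 2, Hira 1, Gus 0. Gus has the fewest and is eliminated.
Round 2: Eli 3, Chen 3, Ana 2, Hira 1. Hira has the fewest and is eliminated.
Round 3: Chen 4, Eli 3, Ana 2. Ana has the fewest and is eliminated.
Round 4: Chen 5, Eli 4. Chen has a majority.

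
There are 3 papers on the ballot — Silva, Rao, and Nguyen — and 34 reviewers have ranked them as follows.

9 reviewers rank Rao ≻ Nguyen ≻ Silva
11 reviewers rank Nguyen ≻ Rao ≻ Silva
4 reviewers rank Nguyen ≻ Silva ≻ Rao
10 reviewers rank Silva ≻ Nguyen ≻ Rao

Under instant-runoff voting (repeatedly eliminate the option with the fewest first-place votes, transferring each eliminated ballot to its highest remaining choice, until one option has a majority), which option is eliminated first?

Round 1: Nguyen 15, Silva 10, Rao 9. Rao has the fewest and is eliminated.
Round 2: Nguyen 24, Silva 10. Nguyen has a majority.

Rao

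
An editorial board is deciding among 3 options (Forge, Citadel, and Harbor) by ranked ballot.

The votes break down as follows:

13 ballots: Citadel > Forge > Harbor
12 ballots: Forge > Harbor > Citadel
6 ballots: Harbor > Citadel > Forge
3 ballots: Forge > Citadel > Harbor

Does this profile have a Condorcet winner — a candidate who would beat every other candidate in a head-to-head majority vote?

Head-to-head results (34 voters total):
Forge vs Citadel: Citadel wins 19–15.
Forge vs Harbor: Forge wins 28–6.
Citadel vs Harbor: Harbor wins 18–16.
No candidate beats all others: Forge beats Harbor beats Citadel beats Forge, a majority cycle.

No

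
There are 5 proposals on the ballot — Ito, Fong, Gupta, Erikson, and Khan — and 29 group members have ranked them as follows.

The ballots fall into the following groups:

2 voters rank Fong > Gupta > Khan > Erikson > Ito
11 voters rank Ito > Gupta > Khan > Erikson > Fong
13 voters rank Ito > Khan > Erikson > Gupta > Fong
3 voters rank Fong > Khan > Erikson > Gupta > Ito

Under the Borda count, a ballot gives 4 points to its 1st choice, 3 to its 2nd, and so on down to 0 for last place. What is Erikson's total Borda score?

Borda scores:
  Ito: 2·0 + 11·4 + 13·4 + 3·0 = 96
  Fong: 2·4 + 11·0 + 13·0 + 3·4 = 20
  Gupta: 2·3 + 11·3 + 13·1 + 3·1 = 55
  Erikson: 2·1 + 11·1 + 13·2 + 3·2 = 45
  Khan: 2·2 + 11·2 + 13·3 + 3·3 = 74

45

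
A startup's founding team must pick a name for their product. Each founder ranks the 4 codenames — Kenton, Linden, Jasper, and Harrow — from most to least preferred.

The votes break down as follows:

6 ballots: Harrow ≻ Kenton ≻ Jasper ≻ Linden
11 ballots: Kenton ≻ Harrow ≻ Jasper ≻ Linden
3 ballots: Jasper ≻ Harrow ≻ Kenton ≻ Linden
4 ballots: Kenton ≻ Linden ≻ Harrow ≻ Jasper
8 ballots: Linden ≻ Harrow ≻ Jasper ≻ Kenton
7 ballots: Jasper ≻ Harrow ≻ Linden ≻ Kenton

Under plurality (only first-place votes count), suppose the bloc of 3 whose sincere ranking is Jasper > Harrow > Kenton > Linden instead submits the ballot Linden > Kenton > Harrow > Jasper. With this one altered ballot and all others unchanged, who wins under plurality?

Kenton

First-place totals with the altered ballot: Kenton 15, Linden 11, Jasper 7, Harrow 6.
The winner is unchanged: still Kenton.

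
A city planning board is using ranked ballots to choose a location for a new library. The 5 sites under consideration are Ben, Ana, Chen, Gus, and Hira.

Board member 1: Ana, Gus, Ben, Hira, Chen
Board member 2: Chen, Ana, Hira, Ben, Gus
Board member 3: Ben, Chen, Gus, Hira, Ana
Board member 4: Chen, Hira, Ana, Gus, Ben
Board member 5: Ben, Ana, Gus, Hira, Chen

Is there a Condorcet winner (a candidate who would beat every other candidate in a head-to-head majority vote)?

No

Head-to-head results (5 voters total):
Ben vs Ana: Ana wins 3–2.
Ben vs Chen: Ben wins 3–2.
Ben vs Gus: Ben wins 3–2.
Ben vs Hira: Ben wins 3–2.
Ana vs Chen: Chen wins 3–2.
Ana vs Gus: Ana wins 4–1.
Ana vs Hira: Ana wins 3–2.
Chen vs Gus: Chen wins 3–2.
Chen vs Hira: Chen wins 3–2.
Gus vs Hira: Gus wins 3–2.
No candidate beats all others: Ben beats Chen beats Ana beats Ben, a majority cycle.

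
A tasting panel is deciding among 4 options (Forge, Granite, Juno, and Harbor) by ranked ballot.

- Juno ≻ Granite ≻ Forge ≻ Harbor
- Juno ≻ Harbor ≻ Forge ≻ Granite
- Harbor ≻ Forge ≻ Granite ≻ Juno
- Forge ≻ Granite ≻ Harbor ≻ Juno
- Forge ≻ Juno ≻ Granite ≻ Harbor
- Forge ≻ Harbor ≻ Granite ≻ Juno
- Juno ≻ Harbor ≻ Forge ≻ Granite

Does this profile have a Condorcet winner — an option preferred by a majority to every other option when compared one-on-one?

Head-to-head results (7 voters total):
Forge vs Granite: Forge wins 6–1.
Forge vs Juno: Forge wins 4–3.
Forge vs Harbor: Forge wins 4–3.
Granite vs Juno: Juno wins 4–3.
Granite vs Harbor: Harbor wins 4–3.
Juno vs Harbor: Juno wins 4–3.
Forge beats each rival — Granite (6–1), Juno (4–3), Harbor (4–3) — so Forge is the Condorcet winner.

Yes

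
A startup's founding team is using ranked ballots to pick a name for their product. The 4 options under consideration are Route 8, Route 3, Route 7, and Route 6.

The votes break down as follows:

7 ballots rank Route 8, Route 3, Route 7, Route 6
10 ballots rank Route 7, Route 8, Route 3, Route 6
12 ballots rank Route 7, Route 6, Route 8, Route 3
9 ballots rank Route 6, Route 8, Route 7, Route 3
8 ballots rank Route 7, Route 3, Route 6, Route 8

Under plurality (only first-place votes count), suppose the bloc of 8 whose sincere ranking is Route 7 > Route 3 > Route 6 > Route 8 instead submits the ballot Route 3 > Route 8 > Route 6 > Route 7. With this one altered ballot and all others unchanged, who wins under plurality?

First-place totals with the altered ballot: Route 8 7, Route 3 8, Route 7 22, Route 6 9.
The winner is unchanged: still Route 7.

Route 7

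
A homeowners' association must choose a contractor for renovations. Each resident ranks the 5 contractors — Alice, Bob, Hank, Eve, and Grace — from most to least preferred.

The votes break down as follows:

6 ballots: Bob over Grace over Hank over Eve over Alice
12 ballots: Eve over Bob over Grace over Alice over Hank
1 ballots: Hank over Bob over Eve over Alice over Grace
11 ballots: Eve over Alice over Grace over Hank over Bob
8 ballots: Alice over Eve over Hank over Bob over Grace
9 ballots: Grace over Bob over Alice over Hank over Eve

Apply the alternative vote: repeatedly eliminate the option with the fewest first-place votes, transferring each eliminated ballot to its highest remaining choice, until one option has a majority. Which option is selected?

Eve

Round 1: Eve 23, Grace 9, Alice 8, Bob 6, Hank 1. Hank has the fewest and is eliminated.
Round 2: Eve 23, Grace 9, Alice 8, Bob 7. Bob has the fewest and is eliminated.
Round 3: Eve 24, Grace 15, Alice 8. Eve has a majority.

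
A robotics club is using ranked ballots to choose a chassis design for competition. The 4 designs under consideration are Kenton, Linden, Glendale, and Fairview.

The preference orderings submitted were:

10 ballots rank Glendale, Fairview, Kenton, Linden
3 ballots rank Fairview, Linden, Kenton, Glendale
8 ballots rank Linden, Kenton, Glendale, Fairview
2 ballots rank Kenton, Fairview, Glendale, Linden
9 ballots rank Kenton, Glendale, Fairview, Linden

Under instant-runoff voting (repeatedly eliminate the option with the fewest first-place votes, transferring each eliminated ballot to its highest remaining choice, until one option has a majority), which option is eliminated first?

Fairview

Round 1: Kenton 11, Glendale 10, Linden 8, Fairview 3. Fairview has the fewest and is eliminated.
Round 2: Kenton 11, Linden 11, Glendale 10. Glendale has the fewest and is eliminated.
Round 3: Kenton 21, Linden 11. Kenton has a majority.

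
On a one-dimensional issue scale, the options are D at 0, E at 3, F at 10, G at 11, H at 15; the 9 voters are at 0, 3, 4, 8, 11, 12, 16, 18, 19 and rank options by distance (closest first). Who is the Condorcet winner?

With single-peaked preferences on a line, the Condorcet winner is the candidate closest to the median voter.
The median voter (position 11) is closest to G at 11.
Check: G vs F — voters closer to G: 5 of 9.

G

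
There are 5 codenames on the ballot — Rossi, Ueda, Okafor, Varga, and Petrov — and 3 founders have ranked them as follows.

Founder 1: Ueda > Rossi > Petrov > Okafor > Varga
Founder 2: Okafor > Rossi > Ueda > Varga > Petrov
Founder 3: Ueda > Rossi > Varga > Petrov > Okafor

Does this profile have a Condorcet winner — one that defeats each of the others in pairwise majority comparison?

Head-to-head results (3 voters total):
Rossi vs Ueda: Ueda wins 2–1.
Rossi vs Okafor: Rossi wins 2–1.
Rossi vs Varga: Rossi wins 3–0.
Rossi vs Petrov: Rossi wins 3–0.
Ueda vs Okafor: Ueda wins 2–1.
Ueda vs Varga: Ueda wins 3–0.
Ueda vs Petrov: Ueda wins 3–0.
Okafor vs Varga: Okafor wins 2–1.
Okafor vs Petrov: Petrov wins 2–1.
Varga vs Petrov: Varga wins 2–1.
Ueda beats each rival — Rossi (2–1), Okafor (2–1), Varga (3–0), Petrov (3–0) — so Ueda is the Condorcet winner.

Yes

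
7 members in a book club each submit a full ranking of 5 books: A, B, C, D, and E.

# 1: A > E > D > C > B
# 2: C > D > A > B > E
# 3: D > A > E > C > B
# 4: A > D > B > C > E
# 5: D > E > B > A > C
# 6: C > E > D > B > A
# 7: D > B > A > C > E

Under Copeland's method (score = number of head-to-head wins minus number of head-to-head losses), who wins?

D

Pairwise results:
  A vs B: A wins 4–3.
  A vs C: A wins 5–2.
  A vs D: D wins 5–2.
  A vs E: A wins 5–2.
  B vs C: C wins 4–3.
  B vs D: D wins 7–0.
  B vs E: E wins 4–3.
  C vs D: D wins 5–2.
  C vs E: C wins 4–3.
  D vs E: D wins 5–2.
Copeland scores (wins − losses):
  A: 3 − 1 = 2
  B: 0 − 4 = -4
  C: 2 − 2 = 0
  D: 4 − 0 = 4
  E: 1 − 3 = -2
D has the best Copeland score.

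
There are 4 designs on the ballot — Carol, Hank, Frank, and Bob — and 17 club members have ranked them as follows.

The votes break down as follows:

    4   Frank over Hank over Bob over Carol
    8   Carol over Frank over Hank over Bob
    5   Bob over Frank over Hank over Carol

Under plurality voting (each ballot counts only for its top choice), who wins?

First-place vote totals:
  Carol: 8
  Hank: 0
  Frank: 4
  Bob: 5
Carol has the most first-place votes.

Carol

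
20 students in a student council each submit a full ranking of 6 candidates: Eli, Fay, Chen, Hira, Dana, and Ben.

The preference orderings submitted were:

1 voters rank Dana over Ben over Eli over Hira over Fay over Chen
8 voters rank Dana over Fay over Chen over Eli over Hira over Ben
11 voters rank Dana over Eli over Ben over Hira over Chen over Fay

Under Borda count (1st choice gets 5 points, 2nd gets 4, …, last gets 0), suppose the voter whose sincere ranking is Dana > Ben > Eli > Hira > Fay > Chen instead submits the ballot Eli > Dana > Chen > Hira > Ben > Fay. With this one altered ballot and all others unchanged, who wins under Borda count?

Borda totals with the altered ballot: Eli 65, Fay 32, Chen 38, Hira 32, Dana 99, Ben 34.
The winner is unchanged: still Dana.

Dana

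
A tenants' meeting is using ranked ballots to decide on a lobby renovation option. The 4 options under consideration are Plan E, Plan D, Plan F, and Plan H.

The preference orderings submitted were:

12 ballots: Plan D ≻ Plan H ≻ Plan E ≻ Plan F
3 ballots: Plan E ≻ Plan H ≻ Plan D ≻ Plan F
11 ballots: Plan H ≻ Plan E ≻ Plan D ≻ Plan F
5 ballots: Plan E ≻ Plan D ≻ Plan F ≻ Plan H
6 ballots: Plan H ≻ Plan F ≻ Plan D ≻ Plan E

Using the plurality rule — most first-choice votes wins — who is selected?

First-place vote totals:
  Plan E: 8
  Plan D: 12
  Plan F: 0
  Plan H: 17
Plan H has the most first-place votes.

Plan H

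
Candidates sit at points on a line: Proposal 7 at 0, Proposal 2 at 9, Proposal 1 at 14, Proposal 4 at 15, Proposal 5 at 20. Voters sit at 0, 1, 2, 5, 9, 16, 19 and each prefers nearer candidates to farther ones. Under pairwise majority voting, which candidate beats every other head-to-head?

Proposal 2

With single-peaked preferences on a line, the Condorcet winner is the candidate closest to the median voter.
The median voter (position 5) is closest to Proposal 2 at 9.
Check: Proposal 2 vs Proposal 4 — voters closer to Proposal 2: 5 of 7.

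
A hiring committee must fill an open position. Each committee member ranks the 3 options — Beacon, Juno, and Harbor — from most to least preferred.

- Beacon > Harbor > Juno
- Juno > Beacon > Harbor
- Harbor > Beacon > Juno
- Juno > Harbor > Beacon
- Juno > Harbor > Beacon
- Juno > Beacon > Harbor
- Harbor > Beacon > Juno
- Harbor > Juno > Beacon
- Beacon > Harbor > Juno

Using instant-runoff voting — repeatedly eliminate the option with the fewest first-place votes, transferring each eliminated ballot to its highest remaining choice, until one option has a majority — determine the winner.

Harbor

Round 1: Juno 4, Harbor 3, Beacon 2. Beacon has the fewest and is eliminated.
Round 2: Harbor 5, Juno 4. Harbor has a majority.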